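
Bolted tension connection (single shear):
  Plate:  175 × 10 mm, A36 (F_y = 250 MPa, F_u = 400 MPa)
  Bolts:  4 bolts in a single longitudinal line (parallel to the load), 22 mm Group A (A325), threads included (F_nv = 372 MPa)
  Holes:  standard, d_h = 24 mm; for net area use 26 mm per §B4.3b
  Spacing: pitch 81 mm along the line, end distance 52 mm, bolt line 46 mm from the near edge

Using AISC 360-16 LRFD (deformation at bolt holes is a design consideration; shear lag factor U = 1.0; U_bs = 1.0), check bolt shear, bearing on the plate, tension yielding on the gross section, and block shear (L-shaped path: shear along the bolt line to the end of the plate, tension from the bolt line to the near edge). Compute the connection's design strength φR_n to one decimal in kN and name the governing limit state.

393.8 kN (gross-section yield governs)

Bolt shear: A_b = π(22)²/4 = 380.13 mm². φR_n = 0.75 × 372 × 380.13 × 4 × 1 = 424.2 kN.
Bearing (10 mm plate, F_u = 400 MPa): end bolts L_c = 52 − 24/2 = 40, R_n = min(1.2×40×10×400, 2.4×22×10×400) = 192 kN/bolt; interior L_c = 81 − 24 = 57, R_n = 211.2 kN/bolt. φR_n = 0.75 × (1×192 + 3×211.2) = 619.2 kN.
Tension yield (gross): A_g = 175×10 = 1750 mm². φR_n = 0.90 × 250 × 1750 = 393.8 kN.
Block shear: shear path 1×[52+3×81] = 1×295 mm, A_gv = 2950, A_nv = 1×(295 − 3.5×26)×10 = 2040 mm²; tension to near edge: (46 − 0.5×26)×10 = 330 mm². R_n = min(0.6×400×2040, 0.6×250×2950) + 1.0×400×330 = min(489.6, 442.5) + 132 = 574.5 kN. φR_n = 0.75 × 574.5 = 430.9 kN.
Governing: min(424.2, 619.2, 393.8, 430.9) = 393.8 kN → gross-section yield.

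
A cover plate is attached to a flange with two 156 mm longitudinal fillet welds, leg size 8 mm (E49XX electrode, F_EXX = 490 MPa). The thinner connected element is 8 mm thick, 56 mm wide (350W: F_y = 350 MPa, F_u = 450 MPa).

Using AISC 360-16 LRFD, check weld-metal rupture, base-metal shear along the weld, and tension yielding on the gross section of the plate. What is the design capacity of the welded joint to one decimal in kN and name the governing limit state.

141.1 kN (gross-section yield governs)

Weld metal: throat = 0.707×8 = 5.656 mm, L = 2×156 = 312 mm. φR_n = 0.75 × 0.6 × 490 × 5.656 × 312 = 389.1 kN.
Base metal shear (8 mm plate): yield φR_n = 1.0×0.6×350×8×312 = 524.2 kN; rupture φR_n = 0.75×0.6×450×8×312 = 505.4 kN; take 505.4 kN (rupture).
Tension yield (gross): A_g = 56×8 = 448 mm². φR_n = 0.90 × 350 × 448 = 141.1 kN.
Governing: min(389.1, 505.4, 141.1) = 141.1 kN → gross-section yield.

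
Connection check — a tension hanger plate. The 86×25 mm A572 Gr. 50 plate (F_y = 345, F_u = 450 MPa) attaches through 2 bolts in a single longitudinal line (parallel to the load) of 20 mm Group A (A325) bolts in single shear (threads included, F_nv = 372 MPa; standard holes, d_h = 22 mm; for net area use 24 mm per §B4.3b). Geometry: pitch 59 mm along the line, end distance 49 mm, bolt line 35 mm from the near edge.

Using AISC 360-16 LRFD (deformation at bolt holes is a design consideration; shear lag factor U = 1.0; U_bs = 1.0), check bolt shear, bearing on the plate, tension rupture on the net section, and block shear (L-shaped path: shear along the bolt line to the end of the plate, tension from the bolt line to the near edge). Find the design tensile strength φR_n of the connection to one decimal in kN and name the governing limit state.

Bolt shear: A_b = π(20)²/4 = 314.16 mm². φR_n = 0.75 × 372 × 314.16 × 2 × 1 = 175.3 kN.
Bearing (25 mm plate, F_u = 450 MPa): end bolts L_c = 49 − 22/2 = 38, R_n = min(1.2×38×25×450, 2.4×20×25×450) = 513 kN/bolt; interior L_c = 59 − 22 = 37, R_n = 499.5 kN/bolt. φR_n = 0.75 × (1×513 + 1×499.5) = 759.4 kN.
Tension rupture (net): A_n = (86 − 1×24)×25 = 1550 mm² (U = 1.0, A_e = A_n). φR_n = 0.75 × 450 × 1550 = 523.1 kN.
Block shear: shear path 1×[49+1×59] = 1×108 mm, A_gv = 2700, A_nv = 1×(108 − 1.5×24)×25 = 1800 mm²; tension to near edge: (35 − 0.5×24)×25 = 575 mm². R_n = min(0.6×450×1800, 0.6×345×2700) + 1.0×450×575 = min(486, 558.9) + 258.75 = 744.75 kN. φR_n = 0.75 × 744.75 = 558.6 kN.
Governing: min(175.3, 759.4, 523.1, 558.6) = 175.3 kN → bolt shear.

175.3 kN (bolt shear governs)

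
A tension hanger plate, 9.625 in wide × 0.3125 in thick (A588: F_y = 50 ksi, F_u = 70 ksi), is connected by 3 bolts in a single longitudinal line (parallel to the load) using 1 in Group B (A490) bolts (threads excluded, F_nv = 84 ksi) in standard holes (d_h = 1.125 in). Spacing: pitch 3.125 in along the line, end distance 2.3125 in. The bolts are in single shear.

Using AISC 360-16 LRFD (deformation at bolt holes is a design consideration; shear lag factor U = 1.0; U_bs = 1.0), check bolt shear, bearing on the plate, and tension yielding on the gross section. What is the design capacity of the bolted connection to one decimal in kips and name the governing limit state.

Bolt shear: A_b = π(1)²/4 = 0.7854 in². φR_n = 0.75 × 84 × 0.7854 × 3 × 1 = 148.4 kips.
Bearing (0.3125 in plate, F_u = 70 ksi): end bolts L_c = 2.3125 − 1.125/2 = 1.75, R_n = min(1.2×1.75×0.3125×70, 2.4×1×0.3125×70) = 45.938 kips/bolt; interior L_c = 3.125 − 1.125 = 2, R_n = 52.5 kips/bolt. φR_n = 0.75 × (1×45.938 + 2×52.5) = 113.2 kips.
Tension yield (gross): A_g = 9.625×0.3125 = 3.0078 in². φR_n = 0.90 × 50 × 3.0078 = 135.4 kips.
Governing: min(148.4, 113.2, 135.4) = 113.2 kips → bearing.

113.2 kips (bearing governs)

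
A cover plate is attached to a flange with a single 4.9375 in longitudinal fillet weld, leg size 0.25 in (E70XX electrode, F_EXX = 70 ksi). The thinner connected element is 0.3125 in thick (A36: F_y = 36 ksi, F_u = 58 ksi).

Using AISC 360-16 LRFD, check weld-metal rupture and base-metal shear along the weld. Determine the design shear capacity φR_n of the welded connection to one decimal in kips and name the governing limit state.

27.5 kips (weld metal governs)

Weld metal: throat = 0.707×0.25 = 0.17675 in, L = 4.9375 in. φR_n = 0.75 × 0.6 × 70 × 0.17675 × 4.9375 = 27.5 kips.
Base metal shear (0.3125 in plate): yield φR_n = 1.0×0.6×36×0.3125×4.9375 = 33.3 kips; rupture φR_n = 0.75×0.6×58×0.3125×4.9375 = 40.3 kips; take 33.3 kips (yield).
Governing: min(27.5, 33.3) = 27.5 kips → weld metal.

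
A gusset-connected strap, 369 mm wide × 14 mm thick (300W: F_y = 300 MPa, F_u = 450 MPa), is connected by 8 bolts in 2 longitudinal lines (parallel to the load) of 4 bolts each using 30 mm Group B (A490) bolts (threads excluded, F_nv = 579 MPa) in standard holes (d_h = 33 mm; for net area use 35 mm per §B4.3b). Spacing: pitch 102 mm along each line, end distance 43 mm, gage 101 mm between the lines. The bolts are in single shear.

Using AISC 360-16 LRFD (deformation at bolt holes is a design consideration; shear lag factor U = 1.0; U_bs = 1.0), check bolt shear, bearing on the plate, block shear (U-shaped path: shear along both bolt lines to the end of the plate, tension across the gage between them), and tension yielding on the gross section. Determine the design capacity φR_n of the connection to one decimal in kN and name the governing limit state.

Bolt shear: A_b = π(30)²/4 = 706.86 mm². φR_n = 0.75 × 579 × 706.86 × 8 × 1 = 2455.6 kN.
Bearing (14 mm plate, F_u = 450 MPa): end bolts L_c = 43 − 33/2 = 26.5, R_n = min(1.2×26.5×14×450, 2.4×30×14×450) = 200.34 kN/bolt; interior L_c = 102 − 33 = 69, R_n = 453.6 kN/bolt. φR_n = 0.75 × (2×200.34 + 6×453.6) = 2341.7 kN.
Block shear: shear path 2×[43+3×102] = 2×349 mm, A_gv = 9772, A_nv = 2×(349 − 3.5×35)×14 = 6342 mm²; tension across gage: (101 − 1×35)×14 = 924 mm². R_n = min(0.6×450×6342, 0.6×300×9772) + 1.0×450×924 = min(1712.3, 1759) + 415.8 = 2128.1 kN. φR_n = 0.75 × 2128.1 = 1596.1 kN.
Tension yield (gross): A_g = 369×14 = 5166 mm². φR_n = 0.90 × 300 × 5166 = 1394.8 kN.
Governing: min(2455.6, 2341.7, 1596.1, 1394.8) = 1394.8 kN → gross-section yield.

1394.8 kN (gross-section yield governs)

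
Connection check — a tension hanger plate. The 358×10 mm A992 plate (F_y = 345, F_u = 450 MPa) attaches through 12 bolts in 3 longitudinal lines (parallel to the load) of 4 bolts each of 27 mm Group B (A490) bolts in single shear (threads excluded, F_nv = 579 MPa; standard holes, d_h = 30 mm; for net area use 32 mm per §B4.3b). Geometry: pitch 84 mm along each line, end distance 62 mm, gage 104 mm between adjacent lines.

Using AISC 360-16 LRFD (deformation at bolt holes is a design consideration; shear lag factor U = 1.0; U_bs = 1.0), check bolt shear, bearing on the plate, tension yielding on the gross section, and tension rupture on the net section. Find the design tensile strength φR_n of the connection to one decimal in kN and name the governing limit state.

Bolt shear: A_b = π(27)²/4 = 572.56 mm². φR_n = 0.75 × 579 × 572.56 × 12 × 1 = 2983.6 kN.
Bearing (10 mm plate, F_u = 450 MPa): end bolts L_c = 62 − 30/2 = 47, R_n = min(1.2×47×10×450, 2.4×27×10×450) = 253.8 kN/bolt; interior L_c = 84 − 30 = 54, R_n = 291.6 kN/bolt. φR_n = 0.75 × (3×253.8 + 9×291.6) = 2539.4 kN.
Tension yield (gross): A_g = 358×10 = 3580 mm². φR_n = 0.90 × 345 × 3580 = 1111.6 kN.
Tension rupture (net): A_n = (358 − 3×32)×10 = 2620 mm² (U = 1.0, A_e = A_n). φR_n = 0.75 × 450 × 2620 = 884.3 kN.
Governing: min(2983.6, 2539.4, 1111.6, 884.3) = 884.3 kN → net-section rupture.

884.3 kN (net-section rupture governs)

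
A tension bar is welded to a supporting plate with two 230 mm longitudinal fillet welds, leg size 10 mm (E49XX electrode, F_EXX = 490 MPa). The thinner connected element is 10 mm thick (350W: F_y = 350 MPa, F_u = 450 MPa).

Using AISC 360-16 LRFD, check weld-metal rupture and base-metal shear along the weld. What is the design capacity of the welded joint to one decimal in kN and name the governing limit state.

Weld metal: throat = 0.707×10 = 7.07 mm, L = 2×230 = 460 mm. φR_n = 0.75 × 0.6 × 490 × 7.07 × 460 = 717.1 kN.
Base metal shear (10 mm plate): yield φR_n = 1.0×0.6×350×10×460 = 966.0 kN; rupture φR_n = 0.75×0.6×450×10×460 = 931.5 kN; take 931.5 kN (rupture).
Governing: min(717.1, 931.5) = 717.1 kN → weld metal.

717.1 kN (weld metal governs)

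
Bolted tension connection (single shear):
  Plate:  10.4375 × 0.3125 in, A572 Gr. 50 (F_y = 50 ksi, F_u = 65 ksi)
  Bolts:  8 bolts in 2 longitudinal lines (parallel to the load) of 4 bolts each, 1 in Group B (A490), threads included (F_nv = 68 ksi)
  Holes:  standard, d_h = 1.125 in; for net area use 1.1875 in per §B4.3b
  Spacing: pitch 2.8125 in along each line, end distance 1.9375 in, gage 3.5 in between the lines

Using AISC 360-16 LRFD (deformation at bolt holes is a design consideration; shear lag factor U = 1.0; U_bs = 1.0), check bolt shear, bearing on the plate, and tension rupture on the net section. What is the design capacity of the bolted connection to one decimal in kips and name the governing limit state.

122.8 kips (net-section rupture governs)

Bolt shear: A_b = π(1)²/4 = 0.7854 in². φR_n = 0.75 × 68 × 0.7854 × 8 × 1 = 320.4 kips.
Bearing (0.3125 in plate, F_u = 65 ksi): end bolts L_c = 1.9375 − 1.125/2 = 1.375, R_n = min(1.2×1.375×0.3125×65, 2.4×1×0.3125×65) = 33.516 kips/bolt; interior L_c = 2.8125 − 1.125 = 1.6875, R_n = 41.133 kips/bolt. φR_n = 0.75 × (2×33.516 + 6×41.133) = 235.4 kips.
Tension rupture (net): A_n = (10.4375 − 2×1.1875)×0.3125 = 2.5195 in² (U = 1.0, A_e = A_n). φR_n = 0.75 × 65 × 2.5195 = 122.8 kips.
Governing: min(320.4, 235.4, 122.8) = 122.8 kips → net-section rupture.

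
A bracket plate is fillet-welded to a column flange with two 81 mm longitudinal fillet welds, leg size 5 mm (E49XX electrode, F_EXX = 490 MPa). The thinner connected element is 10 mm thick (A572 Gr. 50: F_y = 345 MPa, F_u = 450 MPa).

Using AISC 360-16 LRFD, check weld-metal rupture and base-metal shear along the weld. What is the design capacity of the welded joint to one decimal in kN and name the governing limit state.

126.3 kN (weld metal governs)

Weld metal: throat = 0.707×5 = 3.535 mm, L = 2×81 = 162 mm. φR_n = 0.75 × 0.6 × 490 × 3.535 × 162 = 126.3 kN.
Base metal shear (10 mm plate): yield φR_n = 1.0×0.6×345×10×162 = 335.3 kN; rupture φR_n = 0.75×0.6×450×10×162 = 328.1 kN; take 328.1 kN (rupture).
Governing: min(126.3, 328.1) = 126.3 kN → weld metal.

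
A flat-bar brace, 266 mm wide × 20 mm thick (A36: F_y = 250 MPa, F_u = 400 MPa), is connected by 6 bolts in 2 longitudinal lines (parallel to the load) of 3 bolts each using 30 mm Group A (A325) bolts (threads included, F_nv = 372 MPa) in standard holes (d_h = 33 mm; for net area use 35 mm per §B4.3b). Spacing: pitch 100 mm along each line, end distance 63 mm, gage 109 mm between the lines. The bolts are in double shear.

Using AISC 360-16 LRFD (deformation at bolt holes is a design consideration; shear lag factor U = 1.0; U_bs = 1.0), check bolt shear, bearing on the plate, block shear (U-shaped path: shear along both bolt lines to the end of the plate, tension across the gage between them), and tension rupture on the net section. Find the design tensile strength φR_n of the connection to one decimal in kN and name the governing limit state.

Bolt shear: A_b = π(30)²/4 = 706.86 mm². φR_n = 0.75 × 372 × 706.86 × 6 × 2 = 2366.6 kN.
Bearing (20 mm plate, F_u = 400 MPa): end bolts L_c = 63 − 33/2 = 46.5, R_n = min(1.2×46.5×20×400, 2.4×30×20×400) = 446.4 kN/bolt; interior L_c = 100 − 33 = 67, R_n = 576 kN/bolt. φR_n = 0.75 × (2×446.4 + 4×576) = 2397.6 kN.
Block shear: shear path 2×[63+2×100] = 2×263 mm, A_gv = 10520, A_nv = 2×(263 − 2.5×35)×20 = 7020 mm²; tension across gage: (109 − 1×35)×20 = 1480 mm². R_n = min(0.6×400×7020, 0.6×250×10520) + 1.0×400×1480 = min(1684.8, 1578) + 592 = 2170 kN. φR_n = 0.75 × 2170 = 1627.5 kN.
Tension rupture (net): A_n = (266 − 2×35)×20 = 3920 mm² (U = 1.0, A_e = A_n). φR_n = 0.75 × 400 × 3920 = 1176.0 kN.
Governing: min(2366.6, 2397.6, 1627.5, 1176.0) = 1176.0 kN → net-section rupture.

1176.0 kN (net-section rupture governs)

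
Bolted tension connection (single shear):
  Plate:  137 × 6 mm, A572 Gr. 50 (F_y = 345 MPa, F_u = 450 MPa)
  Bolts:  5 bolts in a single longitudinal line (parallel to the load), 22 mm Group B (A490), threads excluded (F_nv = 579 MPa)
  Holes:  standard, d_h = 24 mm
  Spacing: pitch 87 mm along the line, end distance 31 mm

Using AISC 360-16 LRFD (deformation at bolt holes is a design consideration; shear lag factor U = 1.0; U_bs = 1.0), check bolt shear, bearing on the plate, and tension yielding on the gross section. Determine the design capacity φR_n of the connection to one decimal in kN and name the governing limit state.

255.2 kN (gross-section yield governs)

Bolt shear: A_b = π(22)²/4 = 380.13 mm². φR_n = 0.75 × 579 × 380.13 × 5 × 1 = 825.4 kN.
Bearing (6 mm plate, F_u = 450 MPa): end bolts L_c = 31 − 24/2 = 19, R_n = min(1.2×19×6×450, 2.4×22×6×450) = 61.56 kN/bolt; interior L_c = 87 − 24 = 63, R_n = 142.56 kN/bolt. φR_n = 0.75 × (1×61.56 + 4×142.56) = 473.9 kN.
Tension yield (gross): A_g = 137×6 = 822 mm². φR_n = 0.90 × 345 × 822 = 255.2 kN.
Governing: min(825.4, 473.9, 255.2) = 255.2 kN → gross-section yield.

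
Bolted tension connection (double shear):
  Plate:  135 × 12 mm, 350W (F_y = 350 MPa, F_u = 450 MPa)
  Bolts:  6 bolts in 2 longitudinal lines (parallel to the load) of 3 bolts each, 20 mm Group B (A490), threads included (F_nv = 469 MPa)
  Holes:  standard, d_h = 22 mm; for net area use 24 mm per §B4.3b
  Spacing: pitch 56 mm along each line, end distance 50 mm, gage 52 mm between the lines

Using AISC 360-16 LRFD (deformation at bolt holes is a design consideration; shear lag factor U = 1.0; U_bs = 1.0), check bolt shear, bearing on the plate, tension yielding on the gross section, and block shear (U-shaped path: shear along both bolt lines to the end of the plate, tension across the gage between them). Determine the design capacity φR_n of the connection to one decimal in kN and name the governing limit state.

510.3 kN (gross-section yield governs)

Bolt shear: A_b = π(20)²/4 = 314.16 mm². φR_n = 0.75 × 469 × 314.16 × 6 × 2 = 1326.1 kN.
Bearing (12 mm plate, F_u = 450 MPa): end bolts L_c = 50 − 22/2 = 39, R_n = min(1.2×39×12×450, 2.4×20×12×450) = 252.72 kN/bolt; interior L_c = 56 − 22 = 34, R_n = 220.32 kN/bolt. φR_n = 0.75 × (2×252.72 + 4×220.32) = 1040.0 kN.
Tension yield (gross): A_g = 135×12 = 1620 mm². φR_n = 0.90 × 350 × 1620 = 510.3 kN.
Block shear: shear path 2×[50+2×56] = 2×162 mm, A_gv = 3888, A_nv = 2×(162 − 2.5×24)×12 = 2448 mm²; tension across gage: (52 − 1×24)×12 = 336 mm². R_n = min(0.6×450×2448, 0.6×350×3888) + 1.0×450×336 = min(660.96, 816.48) + 151.2 = 812.16 kN. φR_n = 0.75 × 812.16 = 609.1 kN.
Governing: min(1326.1, 1040.0, 510.3, 609.1) = 510.3 kN → gross-section yield.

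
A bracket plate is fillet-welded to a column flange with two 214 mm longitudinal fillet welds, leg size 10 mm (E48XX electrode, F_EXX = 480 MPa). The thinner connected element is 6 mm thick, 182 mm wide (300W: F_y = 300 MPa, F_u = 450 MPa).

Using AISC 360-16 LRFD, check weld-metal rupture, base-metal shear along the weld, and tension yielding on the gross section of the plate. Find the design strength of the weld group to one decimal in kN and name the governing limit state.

Weld metal: throat = 0.707×10 = 7.07 mm, L = 2×214 = 428 mm. φR_n = 0.75 × 0.6 × 480 × 7.07 × 428 = 653.6 kN.
Base metal shear (6 mm plate): yield φR_n = 1.0×0.6×300×6×428 = 462.2 kN; rupture φR_n = 0.75×0.6×450×6×428 = 520.0 kN; take 462.2 kN (yield).
Tension yield (gross): A_g = 182×6 = 1092 mm². φR_n = 0.90 × 300 × 1092 = 294.8 kN.
Governing: min(653.6, 462.2, 294.8) = 294.8 kN → gross-section yield.

294.8 kN (gross-section yield governs)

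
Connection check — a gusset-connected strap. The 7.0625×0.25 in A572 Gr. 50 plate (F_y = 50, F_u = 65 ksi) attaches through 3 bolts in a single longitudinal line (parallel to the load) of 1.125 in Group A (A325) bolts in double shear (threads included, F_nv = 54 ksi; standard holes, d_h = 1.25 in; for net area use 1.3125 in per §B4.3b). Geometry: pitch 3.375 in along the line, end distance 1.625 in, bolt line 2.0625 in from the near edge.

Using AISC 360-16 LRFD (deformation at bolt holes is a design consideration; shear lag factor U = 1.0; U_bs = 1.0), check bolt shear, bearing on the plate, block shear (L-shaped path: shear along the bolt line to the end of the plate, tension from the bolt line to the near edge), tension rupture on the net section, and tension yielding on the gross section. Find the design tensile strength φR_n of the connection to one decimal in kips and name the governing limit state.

54.4 kips (block shear governs)

Bolt shear: A_b = π(1.125)²/4 = 0.99402 in². φR_n = 0.75 × 54 × 0.99402 × 3 × 2 = 241.5 kips.
Bearing (0.25 in plate, F_u = 65 ksi): end bolts L_c = 1.625 − 1.25/2 = 1, R_n = min(1.2×1×0.25×65, 2.4×1.125×0.25×65) = 19.5 kips/bolt; interior L_c = 3.375 − 1.25 = 2.125, R_n = 41.438 kips/bolt. φR_n = 0.75 × (1×19.5 + 2×41.438) = 76.8 kips.
Block shear: shear path 1×[1.625+2×3.375] = 1×8.375 in, A_gv = 2.0938, A_nv = 1×(8.375 − 2.5×1.3125)×0.25 = 1.2734 in²; tension to near edge: (2.0625 − 0.5×1.3125)×0.25 = 0.35156 in². R_n = min(0.6×65×1.2734, 0.6×50×2.0938) + 1.0×65×0.35156 = min(49.663, 62.814) + 22.851 = 72.514 kips. φR_n = 0.75 × 72.514 = 54.4 kips.
Tension rupture (net): A_n = (7.0625 − 1×1.3125)×0.25 = 1.4375 in² (U = 1.0, A_e = A_n). φR_n = 0.75 × 65 × 1.4375 = 70.1 kips.
Tension yield (gross): A_g = 7.0625×0.25 = 1.7656 in². φR_n = 0.90 × 50 × 1.7656 = 79.5 kips.
Governing: min(241.5, 76.8, 54.4, 70.1, 79.5) = 54.4 kips → block shear.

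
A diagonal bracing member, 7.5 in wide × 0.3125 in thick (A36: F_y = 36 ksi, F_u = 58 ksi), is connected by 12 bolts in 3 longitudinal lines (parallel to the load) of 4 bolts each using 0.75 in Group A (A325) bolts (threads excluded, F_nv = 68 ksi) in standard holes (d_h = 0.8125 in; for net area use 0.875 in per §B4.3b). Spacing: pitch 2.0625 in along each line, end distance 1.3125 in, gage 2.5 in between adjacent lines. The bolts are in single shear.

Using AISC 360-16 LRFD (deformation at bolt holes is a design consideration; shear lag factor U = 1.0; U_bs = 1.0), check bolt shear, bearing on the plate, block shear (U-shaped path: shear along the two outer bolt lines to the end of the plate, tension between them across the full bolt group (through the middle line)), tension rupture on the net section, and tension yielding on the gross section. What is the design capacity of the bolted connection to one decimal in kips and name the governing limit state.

Bolt shear: A_b = π(0.75)²/4 = 0.44179 in². φR_n = 0.75 × 68 × 0.44179 × 12 × 1 = 270.4 kips.
Bearing (0.3125 in plate, F_u = 58 ksi): end bolts L_c = 1.3125 − 0.8125/2 = 0.90625, R_n = min(1.2×0.90625×0.3125×58, 2.4×0.75×0.3125×58) = 19.711 kips/bolt; interior L_c = 2.0625 − 0.8125 = 1.25, R_n = 27.188 kips/bolt. φR_n = 0.75 × (3×19.711 + 9×27.188) = 227.9 kips.
Block shear: shear path 2×[1.3125+3×2.0625] = 2×7.5 in, A_gv = 4.6875, A_nv = 2×(7.5 − 3.5×0.875)×0.3125 = 2.7734 in²; tension across gage: (5 − 2×0.875)×0.3125 = 1.0156 in². R_n = min(0.6×58×2.7734, 0.6×36×4.6875) + 1.0×58×1.0156 = min(96.514, 101.25) + 58.905 = 155.42 kips. φR_n = 0.75 × 155.42 = 116.6 kips.
Tension rupture (net): A_n = (7.5 − 3×0.875)×0.3125 = 1.5234 in² (U = 1.0, A_e = A_n). φR_n = 0.75 × 58 × 1.5234 = 66.3 kips.
Tension yield (gross): A_g = 7.5×0.3125 = 2.3438 in². φR_n = 0.90 × 36 × 2.3438 = 75.9 kips.
Governing: min(270.4, 227.9, 116.6, 66.3, 75.9) = 66.3 kips → net-section rupture.

66.3 kips (net-section rupture governs)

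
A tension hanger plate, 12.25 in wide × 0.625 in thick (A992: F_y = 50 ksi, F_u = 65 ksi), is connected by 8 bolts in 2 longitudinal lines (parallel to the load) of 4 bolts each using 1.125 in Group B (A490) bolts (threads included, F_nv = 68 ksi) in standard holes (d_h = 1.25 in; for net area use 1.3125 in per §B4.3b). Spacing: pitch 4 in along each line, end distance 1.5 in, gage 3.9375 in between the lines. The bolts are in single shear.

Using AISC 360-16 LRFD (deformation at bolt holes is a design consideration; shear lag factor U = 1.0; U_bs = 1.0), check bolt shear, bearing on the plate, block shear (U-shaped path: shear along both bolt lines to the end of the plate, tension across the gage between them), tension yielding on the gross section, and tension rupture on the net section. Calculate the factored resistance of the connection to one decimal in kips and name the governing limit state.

293.3 kips (net-section rupture governs)

Bolt shear: A_b = π(1.125)²/4 = 0.99402 in². φR_n = 0.75 × 68 × 0.99402 × 8 × 1 = 405.6 kips.
Bearing (0.625 in plate, F_u = 65 ksi): end bolts L_c = 1.5 − 1.25/2 = 0.875, R_n = min(1.2×0.875×0.625×65, 2.4×1.125×0.625×65) = 42.656 kips/bolt; interior L_c = 4 − 1.25 = 2.75, R_n = 109.69 kips/bolt. φR_n = 0.75 × (2×42.656 + 6×109.69) = 557.6 kips.
Block shear: shear path 2×[1.5+3×4] = 2×13.5 in, A_gv = 16.875, A_nv = 2×(13.5 − 3.5×1.3125)×0.625 = 11.133 in²; tension across gage: (3.9375 − 1×1.3125)×0.625 = 1.6406 in². R_n = min(0.6×65×11.133, 0.6×50×16.875) + 1.0×65×1.6406 = min(434.19, 506.25) + 106.64 = 540.83 kips. φR_n = 0.75 × 540.83 = 405.6 kips.
Tension yield (gross): A_g = 12.25×0.625 = 7.6563 in². φR_n = 0.90 × 50 × 7.6563 = 344.5 kips.
Tension rupture (net): A_n = (12.25 − 2×1.3125)×0.625 = 6.0156 in² (U = 1.0, A_e = A_n). φR_n = 0.75 × 65 × 6.0156 = 293.3 kips.
Governing: min(405.6, 557.6, 405.6, 344.5, 293.3) = 293.3 kips → net-section rupture.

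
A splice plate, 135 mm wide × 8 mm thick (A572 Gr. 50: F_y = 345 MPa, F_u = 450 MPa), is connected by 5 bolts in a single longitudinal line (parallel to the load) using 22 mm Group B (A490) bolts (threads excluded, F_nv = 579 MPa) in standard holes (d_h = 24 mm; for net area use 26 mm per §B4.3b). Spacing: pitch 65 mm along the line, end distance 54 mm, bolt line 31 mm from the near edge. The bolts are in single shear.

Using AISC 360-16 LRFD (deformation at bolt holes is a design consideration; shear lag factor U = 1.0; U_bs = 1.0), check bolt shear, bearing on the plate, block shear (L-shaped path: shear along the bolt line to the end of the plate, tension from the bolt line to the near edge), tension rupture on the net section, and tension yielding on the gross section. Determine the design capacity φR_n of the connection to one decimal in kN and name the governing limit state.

294.3 kN (net-section rupture governs)

Bolt shear: A_b = π(22)²/4 = 380.13 mm². φR_n = 0.75 × 579 × 380.13 × 5 × 1 = 825.4 kN.
Bearing (8 mm plate, F_u = 450 MPa): end bolts L_c = 54 − 24/2 = 42, R_n = min(1.2×42×8×450, 2.4×22×8×450) = 181.44 kN/bolt; interior L_c = 65 − 24 = 41, R_n = 177.12 kN/bolt. φR_n = 0.75 × (1×181.44 + 4×177.12) = 667.4 kN.
Block shear: shear path 1×[54+4×65] = 1×314 mm, A_gv = 2512, A_nv = 1×(314 − 4.5×26)×8 = 1576 mm²; tension to near edge: (31 − 0.5×26)×8 = 144 mm². R_n = min(0.6×450×1576, 0.6×345×2512) + 1.0×450×144 = min(425.52, 519.98) + 64.8 = 490.32 kN. φR_n = 0.75 × 490.32 = 367.7 kN.
Tension rupture (net): A_n = (135 − 1×26)×8 = 872 mm² (U = 1.0, A_e = A_n). φR_n = 0.75 × 450 × 872 = 294.3 kN.
Tension yield (gross): A_g = 135×8 = 1080 mm². φR_n = 0.90 × 345 × 1080 = 335.3 kN.
Governing: min(825.4, 667.4, 367.7, 294.3, 335.3) = 294.3 kN → net-section rupture.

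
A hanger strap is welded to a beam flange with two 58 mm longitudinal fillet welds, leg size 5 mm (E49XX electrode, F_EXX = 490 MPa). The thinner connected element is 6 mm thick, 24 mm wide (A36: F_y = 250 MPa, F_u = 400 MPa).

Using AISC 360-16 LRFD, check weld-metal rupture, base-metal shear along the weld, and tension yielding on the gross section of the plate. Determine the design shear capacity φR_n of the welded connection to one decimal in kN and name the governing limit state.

32.4 kN (gross-section yield governs)

Weld metal: throat = 0.707×5 = 3.535 mm, L = 2×58 = 116 mm. φR_n = 0.75 × 0.6 × 490 × 3.535 × 116 = 90.4 kN.
Base metal shear (6 mm plate): yield φR_n = 1.0×0.6×250×6×116 = 104.4 kN; rupture φR_n = 0.75×0.6×400×6×116 = 125.3 kN; take 104.4 kN (yield).
Tension yield (gross): A_g = 24×6 = 144 mm². φR_n = 0.90 × 250 × 144 = 32.4 kN.
Governing: min(90.4, 104.4, 32.4) = 32.4 kN → gross-section yield.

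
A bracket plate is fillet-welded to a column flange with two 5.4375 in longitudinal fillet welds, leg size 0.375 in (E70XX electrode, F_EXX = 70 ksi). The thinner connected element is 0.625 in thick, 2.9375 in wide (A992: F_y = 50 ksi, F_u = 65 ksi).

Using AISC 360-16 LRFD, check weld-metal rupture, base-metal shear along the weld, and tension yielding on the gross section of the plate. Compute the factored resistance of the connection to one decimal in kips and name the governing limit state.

82.6 kips (gross-section yield governs)

Weld metal: throat = 0.707×0.375 = 0.26513 in, L = 2×5.4375 = 10.875 in. φR_n = 0.75 × 0.6 × 70 × 0.26513 × 10.875 = 90.8 kips.
Base metal shear (0.625 in plate): yield φR_n = 1.0×0.6×50×0.625×10.875 = 203.9 kips; rupture φR_n = 0.75×0.6×65×0.625×10.875 = 198.8 kips; take 198.8 kips (rupture).
Tension yield (gross): A_g = 2.9375×0.625 = 1.8359 in². φR_n = 0.90 × 50 × 1.8359 = 82.6 kips.
Governing: min(90.8, 198.8, 82.6) = 82.6 kips → gross-section yield.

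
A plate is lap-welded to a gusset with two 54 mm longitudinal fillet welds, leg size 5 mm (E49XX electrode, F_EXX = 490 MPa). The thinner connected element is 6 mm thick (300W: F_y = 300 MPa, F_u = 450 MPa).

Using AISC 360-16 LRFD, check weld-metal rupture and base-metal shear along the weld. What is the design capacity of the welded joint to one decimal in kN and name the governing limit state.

84.2 kN (weld metal governs)

Weld metal: throat = 0.707×5 = 3.535 mm, L = 2×54 = 108 mm. φR_n = 0.75 × 0.6 × 490 × 3.535 × 108 = 84.2 kN.
Base metal shear (6 mm plate): yield φR_n = 1.0×0.6×300×6×108 = 116.6 kN; rupture φR_n = 0.75×0.6×450×6×108 = 131.2 kN; take 116.6 kN (yield).
Governing: min(84.2, 116.6) = 84.2 kN → weld metal.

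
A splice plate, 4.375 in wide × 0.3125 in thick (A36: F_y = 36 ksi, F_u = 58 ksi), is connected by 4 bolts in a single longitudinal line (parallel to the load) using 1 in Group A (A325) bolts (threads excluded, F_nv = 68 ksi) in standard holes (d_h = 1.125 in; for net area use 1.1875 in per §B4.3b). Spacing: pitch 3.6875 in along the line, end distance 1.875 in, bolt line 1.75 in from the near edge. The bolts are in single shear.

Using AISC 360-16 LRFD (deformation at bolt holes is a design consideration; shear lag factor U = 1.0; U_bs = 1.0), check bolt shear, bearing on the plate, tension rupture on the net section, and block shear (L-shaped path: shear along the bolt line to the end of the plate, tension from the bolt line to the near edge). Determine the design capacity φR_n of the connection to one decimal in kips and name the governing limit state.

43.3 kips (net-section rupture governs)

Bolt shear: A_b = π(1)²/4 = 0.7854 in². φR_n = 0.75 × 68 × 0.7854 × 4 × 1 = 160.2 kips.
Bearing (0.3125 in plate, F_u = 58 ksi): end bolts L_c = 1.875 − 1.125/2 = 1.3125, R_n = min(1.2×1.3125×0.3125×58, 2.4×1×0.3125×58) = 28.547 kips/bolt; interior L_c = 3.6875 − 1.125 = 2.5625, R_n = 43.5 kips/bolt. φR_n = 0.75 × (1×28.547 + 3×43.5) = 119.3 kips.
Tension rupture (net): A_n = (4.375 − 1×1.1875)×0.3125 = 0.99609 in² (U = 1.0, A_e = A_n). φR_n = 0.75 × 58 × 0.99609 = 43.3 kips.
Block shear: shear path 1×[1.875+3×3.6875] = 1×12.9375 in, A_gv = 4.043, A_nv = 1×(12.9375 − 3.5×1.1875)×0.3125 = 2.7441 in²; tension to near edge: (1.75 − 0.5×1.1875)×0.3125 = 0.36133 in². R_n = min(0.6×58×2.7441, 0.6×36×4.043) + 1.0×58×0.36133 = min(95.495, 87.329) + 20.957 = 108.29 kips. φR_n = 0.75 × 108.29 = 81.2 kips.
Governing: min(160.2, 119.3, 43.3, 81.2) = 43.3 kips → net-section rupture.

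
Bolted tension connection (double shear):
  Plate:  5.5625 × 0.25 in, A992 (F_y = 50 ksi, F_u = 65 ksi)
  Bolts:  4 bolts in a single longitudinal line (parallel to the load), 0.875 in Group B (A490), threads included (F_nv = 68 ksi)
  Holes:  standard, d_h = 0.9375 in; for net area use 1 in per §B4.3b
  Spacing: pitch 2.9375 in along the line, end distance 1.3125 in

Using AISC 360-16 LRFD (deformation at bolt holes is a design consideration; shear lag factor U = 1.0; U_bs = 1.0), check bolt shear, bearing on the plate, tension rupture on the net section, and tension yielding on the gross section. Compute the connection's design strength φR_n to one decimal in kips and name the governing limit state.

Bolt shear: A_b = π(0.875)²/4 = 0.60132 in². φR_n = 0.75 × 68 × 0.60132 × 4 × 2 = 245.3 kips.
Bearing (0.25 in plate, F_u = 65 ksi): end bolts L_c = 1.3125 − 0.9375/2 = 0.84375, R_n = min(1.2×0.84375×0.25×65, 2.4×0.875×0.25×65) = 16.453 kips/bolt; interior L_c = 2.9375 − 0.9375 = 2, R_n = 34.125 kips/bolt. φR_n = 0.75 × (1×16.453 + 3×34.125) = 89.1 kips.
Tension rupture (net): A_n = (5.5625 − 1×1)×0.25 = 1.1406 in² (U = 1.0, A_e = A_n). φR_n = 0.75 × 65 × 1.1406 = 55.6 kips.
Tension yield (gross): A_g = 5.5625×0.25 = 1.3906 in². φR_n = 0.90 × 50 × 1.3906 = 62.6 kips.
Governing: min(245.3, 89.1, 55.6, 62.6) = 55.6 kips → net-section rupture.

55.6 kips (net-section rupture governs)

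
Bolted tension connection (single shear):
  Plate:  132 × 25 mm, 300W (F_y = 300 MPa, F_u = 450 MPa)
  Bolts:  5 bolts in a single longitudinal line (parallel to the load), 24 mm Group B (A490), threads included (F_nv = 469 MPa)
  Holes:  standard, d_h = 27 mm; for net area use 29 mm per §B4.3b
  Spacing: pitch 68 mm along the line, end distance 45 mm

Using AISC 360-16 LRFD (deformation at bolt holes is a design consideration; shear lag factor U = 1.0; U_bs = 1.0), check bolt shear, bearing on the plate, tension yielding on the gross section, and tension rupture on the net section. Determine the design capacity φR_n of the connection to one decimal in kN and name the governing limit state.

795.6 kN (bolt shear governs)

Bolt shear: A_b = π(24)²/4 = 452.39 mm². φR_n = 0.75 × 469 × 452.39 × 5 × 1 = 795.6 kN.
Bearing (25 mm plate, F_u = 450 MPa): end bolts L_c = 45 − 27/2 = 31.5, R_n = min(1.2×31.5×25×450, 2.4×24×25×450) = 425.25 kN/bolt; interior L_c = 68 − 27 = 41, R_n = 553.5 kN/bolt. φR_n = 0.75 × (1×425.25 + 4×553.5) = 1979.4 kN.
Tension yield (gross): A_g = 132×25 = 3300 mm². φR_n = 0.90 × 300 × 3300 = 891.0 kN.
Tension rupture (net): A_n = (132 − 1×29)×25 = 2575 mm² (U = 1.0, A_e = A_n). φR_n = 0.75 × 450 × 2575 = 869.1 kN.
Governing: min(795.6, 1979.4, 891.0, 869.1) = 795.6 kN → bolt shear.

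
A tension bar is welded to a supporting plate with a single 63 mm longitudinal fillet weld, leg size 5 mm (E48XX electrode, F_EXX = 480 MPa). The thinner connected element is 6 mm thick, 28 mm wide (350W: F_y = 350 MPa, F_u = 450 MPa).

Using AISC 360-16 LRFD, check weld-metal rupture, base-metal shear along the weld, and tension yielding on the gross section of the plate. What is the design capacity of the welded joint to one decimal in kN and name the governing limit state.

Weld metal: throat = 0.707×5 = 3.535 mm, L = 63 mm. φR_n = 0.75 × 0.6 × 480 × 3.535 × 63 = 48.1 kN.
Base metal shear (6 mm plate): yield φR_n = 1.0×0.6×350×6×63 = 79.4 kN; rupture φR_n = 0.75×0.6×450×6×63 = 76.5 kN; take 76.5 kN (rupture).
Tension yield (gross): A_g = 28×6 = 168 mm². φR_n = 0.90 × 350 × 168 = 52.9 kN.
Governing: min(48.1, 76.5, 52.9) = 48.1 kN → weld metal.

48.1 kN (weld metal governs)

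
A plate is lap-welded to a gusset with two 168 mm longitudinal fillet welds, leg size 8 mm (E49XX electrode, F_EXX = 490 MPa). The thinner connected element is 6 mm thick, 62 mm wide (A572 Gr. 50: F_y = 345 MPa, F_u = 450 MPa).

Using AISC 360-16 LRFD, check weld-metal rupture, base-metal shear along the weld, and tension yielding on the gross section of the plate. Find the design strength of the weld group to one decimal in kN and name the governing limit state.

115.5 kN (gross-section yield governs)

Weld metal: throat = 0.707×8 = 5.656 mm, L = 2×168 = 336 mm. φR_n = 0.75 × 0.6 × 490 × 5.656 × 336 = 419.0 kN.
Base metal shear (6 mm plate): yield φR_n = 1.0×0.6×345×6×336 = 417.3 kN; rupture φR_n = 0.75×0.6×450×6×336 = 408.2 kN; take 408.2 kN (rupture).
Tension yield (gross): A_g = 62×6 = 372 mm². φR_n = 0.90 × 345 × 372 = 115.5 kN.
Governing: min(419.0, 408.2, 115.5) = 115.5 kN → gross-section yield.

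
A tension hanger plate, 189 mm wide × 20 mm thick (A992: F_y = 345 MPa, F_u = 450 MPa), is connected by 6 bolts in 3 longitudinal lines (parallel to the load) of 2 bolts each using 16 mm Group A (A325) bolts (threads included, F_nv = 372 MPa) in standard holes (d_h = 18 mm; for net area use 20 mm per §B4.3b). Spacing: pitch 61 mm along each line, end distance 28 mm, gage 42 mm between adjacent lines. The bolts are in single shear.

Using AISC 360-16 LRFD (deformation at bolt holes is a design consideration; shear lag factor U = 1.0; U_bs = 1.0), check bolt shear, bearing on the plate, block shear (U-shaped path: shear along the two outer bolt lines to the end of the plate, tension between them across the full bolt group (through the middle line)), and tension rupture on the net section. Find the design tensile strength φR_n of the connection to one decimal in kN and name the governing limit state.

Bolt shear: A_b = π(16)²/4 = 201.06 mm². φR_n = 0.75 × 372 × 201.06 × 6 × 1 = 336.6 kN.
Bearing (20 mm plate, F_u = 450 MPa): end bolts L_c = 28 − 18/2 = 19, R_n = min(1.2×19×20×450, 2.4×16×20×450) = 205.2 kN/bolt; interior L_c = 61 − 18 = 43, R_n = 345.6 kN/bolt. φR_n = 0.75 × (3×205.2 + 3×345.6) = 1239.3 kN.
Block shear: shear path 2×[28+1×61] = 2×89 mm, A_gv = 3560, A_nv = 2×(89 − 1.5×20)×20 = 2360 mm²; tension across gage: (84 − 2×20)×20 = 880 mm². R_n = min(0.6×450×2360, 0.6×345×3560) + 1.0×450×880 = min(637.2, 736.92) + 396 = 1033.2 kN. φR_n = 0.75 × 1033.2 = 774.9 kN.
Tension rupture (net): A_n = (189 − 3×20)×20 = 2580 mm² (U = 1.0, A_e = A_n). φR_n = 0.75 × 450 × 2580 = 870.8 kN.
Governing: min(336.6, 1239.3, 774.9, 870.8) = 336.6 kN → bolt shear.

336.6 kN (bolt shear governs)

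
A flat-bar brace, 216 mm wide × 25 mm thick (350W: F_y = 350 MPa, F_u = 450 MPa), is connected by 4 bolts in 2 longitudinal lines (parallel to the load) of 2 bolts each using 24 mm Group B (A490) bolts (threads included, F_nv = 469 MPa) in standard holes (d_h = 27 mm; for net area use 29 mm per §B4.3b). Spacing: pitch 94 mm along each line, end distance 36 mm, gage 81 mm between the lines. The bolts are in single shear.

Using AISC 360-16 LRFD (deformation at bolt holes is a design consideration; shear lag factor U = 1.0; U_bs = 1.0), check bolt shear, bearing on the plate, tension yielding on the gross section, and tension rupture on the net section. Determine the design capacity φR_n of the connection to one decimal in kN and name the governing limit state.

Bolt shear: A_b = π(24)²/4 = 452.39 mm². φR_n = 0.75 × 469 × 452.39 × 4 × 1 = 636.5 kN.
Bearing (25 mm plate, F_u = 450 MPa): end bolts L_c = 36 − 27/2 = 22.5, R_n = min(1.2×22.5×25×450, 2.4×24×25×450) = 303.75 kN/bolt; interior L_c = 94 − 27 = 67, R_n = 648 kN/bolt. φR_n = 0.75 × (2×303.75 + 2×648) = 1427.6 kN.
Tension yield (gross): A_g = 216×25 = 5400 mm². φR_n = 0.90 × 350 × 5400 = 1701.0 kN.
Tension rupture (net): A_n = (216 − 2×29)×25 = 3950 mm² (U = 1.0, A_e = A_n). φR_n = 0.75 × 450 × 3950 = 1333.1 kN.
Governing: min(636.5, 1427.6, 1701.0, 1333.1) = 636.5 kN → bolt shear.

636.5 kN (bolt shear governs)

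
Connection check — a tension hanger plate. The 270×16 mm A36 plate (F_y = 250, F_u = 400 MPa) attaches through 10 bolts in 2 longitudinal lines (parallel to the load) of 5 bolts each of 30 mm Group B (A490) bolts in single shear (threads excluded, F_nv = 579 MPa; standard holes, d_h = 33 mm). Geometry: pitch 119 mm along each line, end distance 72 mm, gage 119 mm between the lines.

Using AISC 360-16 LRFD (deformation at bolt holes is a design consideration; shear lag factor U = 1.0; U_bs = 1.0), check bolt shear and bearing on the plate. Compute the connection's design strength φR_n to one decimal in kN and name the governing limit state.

3069.5 kN (bolt shear governs)

Bolt shear: A_b = π(30)²/4 = 706.86 mm². φR_n = 0.75 × 579 × 706.86 × 10 × 1 = 3069.5 kN.
Bearing (16 mm plate, F_u = 400 MPa): end bolts L_c = 72 − 33/2 = 55.5, R_n = min(1.2×55.5×16×400, 2.4×30×16×400) = 426.24 kN/bolt; interior L_c = 119 − 33 = 86, R_n = 460.8 kN/bolt. φR_n = 0.75 × (2×426.24 + 8×460.8) = 3404.2 kN.
Governing: min(3069.5, 3404.2) = 3069.5 kN → bolt shear.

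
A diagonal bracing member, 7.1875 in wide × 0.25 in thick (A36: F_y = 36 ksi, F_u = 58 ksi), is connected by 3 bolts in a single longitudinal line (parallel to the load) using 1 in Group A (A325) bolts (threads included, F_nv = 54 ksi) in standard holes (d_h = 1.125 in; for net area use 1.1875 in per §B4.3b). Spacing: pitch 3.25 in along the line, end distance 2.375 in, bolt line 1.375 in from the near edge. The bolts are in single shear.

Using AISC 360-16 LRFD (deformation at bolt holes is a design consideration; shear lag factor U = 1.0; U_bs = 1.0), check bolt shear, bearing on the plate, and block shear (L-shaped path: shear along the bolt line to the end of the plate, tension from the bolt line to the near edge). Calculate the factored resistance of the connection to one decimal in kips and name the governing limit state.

Bolt shear: A_b = π(1)²/4 = 0.7854 in². φR_n = 0.75 × 54 × 0.7854 × 3 × 1 = 95.4 kips.
Bearing (0.25 in plate, F_u = 58 ksi): end bolts L_c = 2.375 − 1.125/2 = 1.8125, R_n = min(1.2×1.8125×0.25×58, 2.4×1×0.25×58) = 31.538 kips/bolt; interior L_c = 3.25 − 1.125 = 2.125, R_n = 34.8 kips/bolt. φR_n = 0.75 × (1×31.538 + 2×34.8) = 75.9 kips.
Block shear: shear path 1×[2.375+2×3.25] = 1×8.875 in, A_gv = 2.2188, A_nv = 1×(8.875 − 2.5×1.1875)×0.25 = 1.4766 in²; tension to near edge: (1.375 − 0.5×1.1875)×0.25 = 0.19531 in². R_n = min(0.6×58×1.4766, 0.6×36×2.2188) + 1.0×58×0.19531 = min(51.386, 47.926) + 11.328 = 59.254 kips. φR_n = 0.75 × 59.254 = 44.4 kips.
Governing: min(95.4, 75.9, 44.4) = 44.4 kips → block shear.

44.4 kips (block shear governs)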